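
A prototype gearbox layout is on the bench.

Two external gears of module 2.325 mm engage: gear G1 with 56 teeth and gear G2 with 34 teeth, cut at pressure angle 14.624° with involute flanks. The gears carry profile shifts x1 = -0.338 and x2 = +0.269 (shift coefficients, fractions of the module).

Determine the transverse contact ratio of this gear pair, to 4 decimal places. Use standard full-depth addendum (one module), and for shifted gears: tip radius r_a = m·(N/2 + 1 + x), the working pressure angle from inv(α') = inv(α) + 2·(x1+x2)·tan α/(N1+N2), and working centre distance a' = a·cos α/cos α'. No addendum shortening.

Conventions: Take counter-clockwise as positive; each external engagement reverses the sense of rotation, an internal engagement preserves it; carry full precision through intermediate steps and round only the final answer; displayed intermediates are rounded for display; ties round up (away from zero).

topology: single-mesh involute geometry — m = 2.325, 56T/34T pair
base radii: r_b1 = 62.990988, r_b2 = 38.244528
tip radii: r_a1 = 66.639150, r_a2 = 42.475425
inv(α') = inv(14.624°) + 2·(-0.338+0.269)·tan α/(56+34) = 0.00529080  ⇒  α' = 14.27887°
a' = a·cos α / cos α' = 104.6250·cos 14.624°/cos 14.27887° = 104.462709
action lengths: √(r_a1²−r_b1²) = 21.746535, √(r_a2²−r_b2²) = 18.480200
base pitch p_b = π·m·cos α = 7.067572
CR = (21.746535 + 18.480200 − 104.462709·sin 14.27887°)/7.067572 = 2.046230
contact ratio ≈ 2.0462

2.0462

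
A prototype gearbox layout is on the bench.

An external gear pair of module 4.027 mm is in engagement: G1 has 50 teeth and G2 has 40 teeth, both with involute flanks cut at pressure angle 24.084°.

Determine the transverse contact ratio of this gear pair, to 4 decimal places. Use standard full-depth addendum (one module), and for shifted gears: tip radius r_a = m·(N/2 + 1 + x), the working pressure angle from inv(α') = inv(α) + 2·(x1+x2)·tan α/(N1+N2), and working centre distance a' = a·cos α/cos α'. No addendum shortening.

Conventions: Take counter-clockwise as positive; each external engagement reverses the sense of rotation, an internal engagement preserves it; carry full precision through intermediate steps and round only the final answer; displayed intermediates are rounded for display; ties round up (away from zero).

single-mesh involute tooth geometry (50T engaging 40T at module 4.027)
base radii: r_b1 = 91.911057, r_b2 = 73.528846
tip radii: r_a1 = 104.702000, r_a2 = 84.567000
no profile shift: α' = α, a' = a
action lengths: √(r_a1²−r_b1²) = 50.148444, √(r_a2²−r_b2²) = 41.774231
base pitch p_b = π·m·cos α = 11.549884
CR = (50.148444 + 41.774231 − 181.215000·sin 24.08400°)/11.549884 = 1.556143
contact ratio ≈ 1.5561

1.5561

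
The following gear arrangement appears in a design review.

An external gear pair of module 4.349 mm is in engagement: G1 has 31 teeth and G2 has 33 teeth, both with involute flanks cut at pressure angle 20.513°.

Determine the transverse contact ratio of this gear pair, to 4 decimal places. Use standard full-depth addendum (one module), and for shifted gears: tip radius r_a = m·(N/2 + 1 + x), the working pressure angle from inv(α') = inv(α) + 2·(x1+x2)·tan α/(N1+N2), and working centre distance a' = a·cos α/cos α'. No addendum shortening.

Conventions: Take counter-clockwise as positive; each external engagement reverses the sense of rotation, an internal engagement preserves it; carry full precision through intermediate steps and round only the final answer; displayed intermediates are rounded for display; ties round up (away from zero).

1.6451

class = single-mesh tooth geometry [involute pair 31T × 33T, m = 4.349]
base radii: r_b1 = 63.135246, r_b2 = 67.208488
tip radii: r_a1 = 71.758500, r_a2 = 76.107500
no profile shift: α' = α, a' = a
action lengths: √(r_a1²−r_b1²) = 34.106056, √(r_a2²−r_b2²) = 35.712333
base pitch p_b = π·m·cos α = 12.796466
CR = (34.106056 + 35.712333 − 139.168000·sin 20.51300°)/12.796466 = 1.645075
contact ratio ≈ 1.6451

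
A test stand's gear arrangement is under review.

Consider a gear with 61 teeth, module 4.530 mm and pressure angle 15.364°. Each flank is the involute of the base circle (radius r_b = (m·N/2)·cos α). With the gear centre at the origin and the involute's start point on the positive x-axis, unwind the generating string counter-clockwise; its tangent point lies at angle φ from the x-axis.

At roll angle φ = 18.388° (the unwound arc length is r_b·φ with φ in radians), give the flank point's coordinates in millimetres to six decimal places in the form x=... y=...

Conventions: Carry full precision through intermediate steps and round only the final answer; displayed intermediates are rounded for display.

class = single-mesh tooth geometry [base-circle involute, m = 4.530, 61T]
pitch radius r_p = m·N/2 = 4.530·61/2 = 138.165000
base radius r_b = r_p·cos α = 138.165000·cos 15.364° = 133.227269
roll angle φ = 18.388° = 0.32093114 rad
x = r_b·(cos φ + φ·sin φ) = 139.912603
y = r_b·(sin φ − φ·cos φ) = 1.452873

x=139.912603 y=1.452873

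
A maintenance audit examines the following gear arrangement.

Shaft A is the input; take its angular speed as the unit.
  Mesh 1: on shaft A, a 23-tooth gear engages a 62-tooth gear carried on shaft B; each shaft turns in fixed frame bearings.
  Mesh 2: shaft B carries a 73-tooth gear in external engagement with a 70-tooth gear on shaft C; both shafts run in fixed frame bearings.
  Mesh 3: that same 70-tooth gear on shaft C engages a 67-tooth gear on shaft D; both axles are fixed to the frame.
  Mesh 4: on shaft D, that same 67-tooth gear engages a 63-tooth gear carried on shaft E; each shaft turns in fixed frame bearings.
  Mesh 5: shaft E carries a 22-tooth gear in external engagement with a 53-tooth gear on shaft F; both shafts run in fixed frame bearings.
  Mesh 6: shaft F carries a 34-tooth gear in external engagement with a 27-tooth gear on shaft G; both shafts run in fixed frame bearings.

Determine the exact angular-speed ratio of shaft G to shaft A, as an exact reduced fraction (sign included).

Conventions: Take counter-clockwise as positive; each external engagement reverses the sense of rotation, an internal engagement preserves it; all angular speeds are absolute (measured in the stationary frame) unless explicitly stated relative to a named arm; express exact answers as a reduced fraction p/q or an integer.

class = fixed-axis compound train [6 meshes; 6 ratios multiply, 6 sense flips]
mesh 1 [23T→62T]: running ratio 23/62, sense −
mesh 2 [73T→70T]: running ratio 1679/4340, sense +
mesh 3 [70T→67T]: running ratio 1679/4154, sense −
mesh 4 [67T→63T]: running ratio 1679/3906, sense +
mesh 5 [22T→53T]: running ratio 18469/103509, sense −
mesh 6 [34T→27T]: running ratio 627946/2794743, sense +
ω_out/ω_in = 627946/2794743

627946/2794743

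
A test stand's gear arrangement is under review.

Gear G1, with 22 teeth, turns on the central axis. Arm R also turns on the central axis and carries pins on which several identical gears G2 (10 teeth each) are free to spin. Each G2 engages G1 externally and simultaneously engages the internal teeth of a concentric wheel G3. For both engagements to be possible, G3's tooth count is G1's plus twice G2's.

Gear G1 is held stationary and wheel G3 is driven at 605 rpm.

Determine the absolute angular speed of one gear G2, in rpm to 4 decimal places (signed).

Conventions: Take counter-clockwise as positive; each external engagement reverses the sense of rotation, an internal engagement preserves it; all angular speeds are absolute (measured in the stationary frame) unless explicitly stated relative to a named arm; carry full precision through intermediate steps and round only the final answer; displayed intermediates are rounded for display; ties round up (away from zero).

+1270.5000 rpm

recognized (axles ride arm R): planetary set, 22/10/42 teeth
normalise by the input: solve with ω_ring = 1, then scale by 605 rpm
ring teeth: 22 + 2·10 = 42
22(ω_sun−ω_arm) = −42(ω_ring−ω_arm),  ω_sun = 0, ω_ring = 1
22(0−ω_arm) = −42(1−ω_arm)  ⇒  64·ω_arm = 42  ⇒  ω_arm = 21/32
sun–planet mesh: 22·(0−21/32) = −10·(ω_p−ω_arm)  ⇒  ω_p−ω_arm = 231/160
ω_p = 21/32 + 231/160 = 21/10
scale: ω_p = 21/10 × 605 rpm = +1270.5000 rpm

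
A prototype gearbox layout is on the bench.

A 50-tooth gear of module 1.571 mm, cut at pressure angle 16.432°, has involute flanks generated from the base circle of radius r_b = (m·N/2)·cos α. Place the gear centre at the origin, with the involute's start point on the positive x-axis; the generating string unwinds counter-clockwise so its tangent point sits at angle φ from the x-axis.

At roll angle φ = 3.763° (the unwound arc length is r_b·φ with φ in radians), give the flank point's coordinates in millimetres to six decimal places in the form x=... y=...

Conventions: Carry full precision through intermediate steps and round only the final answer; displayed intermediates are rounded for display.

single-mesh involute tooth geometry (50T wheel at module 1.571)
pitch radius r_p = m·N/2 = 1.571·50/2 = 39.275000
base radius r_b = r_p·cos α = 39.275000·cos 16.432° = 37.670857
roll angle φ = 3.763° = 0.06567674 rad
x = r_b·(cos φ + φ·sin φ) = 37.752015
y = r_b·(sin φ − φ·cos φ) = 0.003556

x=37.752015 y=0.003556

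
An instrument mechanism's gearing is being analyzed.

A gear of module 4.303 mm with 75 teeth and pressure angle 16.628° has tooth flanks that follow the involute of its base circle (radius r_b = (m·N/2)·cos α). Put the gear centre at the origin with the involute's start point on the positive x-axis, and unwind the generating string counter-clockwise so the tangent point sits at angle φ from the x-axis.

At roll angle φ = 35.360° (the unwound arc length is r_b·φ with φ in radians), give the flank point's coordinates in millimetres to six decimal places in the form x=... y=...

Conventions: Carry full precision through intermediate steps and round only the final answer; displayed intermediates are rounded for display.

x=181.314153 y=11.659140

recognized (one wheel, involute flank): single-mesh tooth geometry, m = 4.303, N = 75
pitch radius r_p = m·N/2 = 4.303·75/2 = 161.362500
base radius r_b = r_p·cos α = 161.362500·cos 16.628° = 154.614780
roll angle φ = 35.360° = 0.61714842 rad
x = r_b·(cos φ + φ·sin φ) = 181.314153
y = r_b·(sin φ − φ·cos φ) = 11.659140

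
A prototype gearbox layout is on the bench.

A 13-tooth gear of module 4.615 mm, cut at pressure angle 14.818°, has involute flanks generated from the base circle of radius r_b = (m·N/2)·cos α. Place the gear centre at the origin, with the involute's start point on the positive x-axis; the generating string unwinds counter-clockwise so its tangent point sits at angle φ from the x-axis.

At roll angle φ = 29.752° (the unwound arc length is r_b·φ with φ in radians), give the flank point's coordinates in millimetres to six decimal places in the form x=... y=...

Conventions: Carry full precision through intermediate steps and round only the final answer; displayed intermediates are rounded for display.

recognized (one wheel, involute flank): single-mesh tooth geometry, m = 4.615, N = 13
pitch radius r_p = m·N/2 = 4.615·13/2 = 29.997500
base radius r_b = r_p·cos α = 29.997500·cos 14.818° = 28.999876
roll angle φ = 29.752° = 0.51927036 rad
x = r_b·(cos φ + φ·sin φ) = 32.650025
y = r_b·(sin φ − φ·cos φ) = 1.317345

x=32.650025 y=1.317345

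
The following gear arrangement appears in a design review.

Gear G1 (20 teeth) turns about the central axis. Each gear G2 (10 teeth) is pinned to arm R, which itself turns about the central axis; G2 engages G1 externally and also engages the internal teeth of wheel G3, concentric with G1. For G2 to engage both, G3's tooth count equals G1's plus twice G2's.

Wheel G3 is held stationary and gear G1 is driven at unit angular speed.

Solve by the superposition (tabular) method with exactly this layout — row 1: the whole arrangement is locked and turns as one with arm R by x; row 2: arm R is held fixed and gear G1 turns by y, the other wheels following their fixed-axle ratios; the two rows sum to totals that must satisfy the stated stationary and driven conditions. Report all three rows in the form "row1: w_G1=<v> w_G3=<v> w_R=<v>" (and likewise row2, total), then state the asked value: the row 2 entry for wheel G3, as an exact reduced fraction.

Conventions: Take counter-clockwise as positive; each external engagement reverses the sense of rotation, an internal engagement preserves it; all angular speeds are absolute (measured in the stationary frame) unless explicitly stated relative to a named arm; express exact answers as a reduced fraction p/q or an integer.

row1: w_G1=1/3 w_G3=1/3 w_R=1/3
row2: w_G1=2/3 w_G3=-1/3 w_R=0
total: w_G1=1 w_G3=0 w_R=1/3
asked value: -1/3

recognized (axles ride arm R): planetary set, 20/10/40 teeth
row 1 (train locked, turned with arm): all members turn x
row 2 — arm fixed, fixed-axis ratios: sun y, ring −(20/40)·y, arm 0
boundary: total ω_ring = x − (20/40)·y = 0 and total ω_sun = x + y = 1  ⇒  y = 2/3, x = 1/3
row 2 ring = −(20/40)·2/3 = -1/3
totals (row 1 + row 2): sun 1/3 + 2/3 = 1, ring 1/3 + (-1/3) = 0, arm 1/3 + 0 = 1/3
asked cell (row2, ring) = -1/3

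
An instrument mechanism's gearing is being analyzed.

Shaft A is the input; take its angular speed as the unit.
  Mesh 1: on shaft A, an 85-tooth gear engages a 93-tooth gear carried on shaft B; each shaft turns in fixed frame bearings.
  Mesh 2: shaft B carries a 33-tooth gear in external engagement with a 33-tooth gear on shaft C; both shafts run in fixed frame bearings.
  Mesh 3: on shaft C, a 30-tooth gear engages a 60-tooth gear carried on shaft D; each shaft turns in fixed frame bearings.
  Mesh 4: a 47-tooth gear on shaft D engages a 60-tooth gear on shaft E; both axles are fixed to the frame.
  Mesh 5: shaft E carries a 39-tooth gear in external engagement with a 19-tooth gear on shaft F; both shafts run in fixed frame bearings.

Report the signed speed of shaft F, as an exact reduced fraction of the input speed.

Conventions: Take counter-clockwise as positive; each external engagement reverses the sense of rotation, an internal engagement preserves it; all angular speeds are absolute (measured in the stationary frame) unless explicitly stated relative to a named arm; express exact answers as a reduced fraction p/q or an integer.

-10387/14136

5-mesh fixed-axis compound train (all bearings frame-fixed)
mesh 1 [85T→93T]: |ω|/ω_in = 1×85/93 = 85/93, sense flips to −
mesh 2 [33T→33T]: |ω|/ω_in = (85/93)×33/33 = 85/93, sense flips to +
mesh 3 [30T→60T]: |ω|/ω_in = (85/93)×30/60 = 85/186, sense flips to −
mesh 4 [47T→60T]: |ω|/ω_in = (85/186)×47/60 = 799/2232, sense flips to +
mesh 5 [39T→19T]: |ω|/ω_in = (799/2232)×39/19 = 10387/14136, sense flips to −
signed output speed (× input speed) = -10387/14136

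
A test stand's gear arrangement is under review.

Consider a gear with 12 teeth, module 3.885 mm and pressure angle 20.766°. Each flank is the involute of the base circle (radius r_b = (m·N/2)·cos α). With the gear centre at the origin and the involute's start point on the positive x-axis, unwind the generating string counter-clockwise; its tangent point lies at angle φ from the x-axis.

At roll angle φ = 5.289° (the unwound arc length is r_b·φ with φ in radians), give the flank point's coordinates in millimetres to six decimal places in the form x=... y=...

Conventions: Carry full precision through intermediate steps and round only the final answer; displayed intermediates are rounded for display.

class = single-mesh tooth geometry [base-circle involute, m = 3.885, 12T]
pitch radius r_p = m·N/2 = 3.885·12/2 = 23.310000
base radius r_b = r_p·cos α = 23.310000·cos 20.766° = 21.795695
roll angle φ = 5.289° = 0.09231046 rad
x = r_b·(cos φ + φ·sin φ) = 21.888360
y = r_b·(sin φ − φ·cos φ) = 0.005710

x=21.888360 y=0.005710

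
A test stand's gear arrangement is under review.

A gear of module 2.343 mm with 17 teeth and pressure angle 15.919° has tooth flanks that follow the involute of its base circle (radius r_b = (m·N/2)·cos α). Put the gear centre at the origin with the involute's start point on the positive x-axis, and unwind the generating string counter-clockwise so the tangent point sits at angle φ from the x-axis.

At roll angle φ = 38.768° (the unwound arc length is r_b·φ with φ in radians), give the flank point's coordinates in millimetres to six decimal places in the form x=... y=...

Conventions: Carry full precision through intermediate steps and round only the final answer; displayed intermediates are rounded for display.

single-mesh involute tooth geometry (17T wheel at module 2.343)
pitch radius r_p = m·N/2 = 2.343·17/2 = 19.915500
base radius r_b = r_p·cos α = 19.915500·cos 15.919° = 19.151749
roll angle φ = 38.768° = 0.67662924 rad
x = r_b·(cos φ + φ·sin φ) = 23.046672
y = r_b·(sin φ − φ·cos φ) = 1.888532

x=23.046672 y=1.888532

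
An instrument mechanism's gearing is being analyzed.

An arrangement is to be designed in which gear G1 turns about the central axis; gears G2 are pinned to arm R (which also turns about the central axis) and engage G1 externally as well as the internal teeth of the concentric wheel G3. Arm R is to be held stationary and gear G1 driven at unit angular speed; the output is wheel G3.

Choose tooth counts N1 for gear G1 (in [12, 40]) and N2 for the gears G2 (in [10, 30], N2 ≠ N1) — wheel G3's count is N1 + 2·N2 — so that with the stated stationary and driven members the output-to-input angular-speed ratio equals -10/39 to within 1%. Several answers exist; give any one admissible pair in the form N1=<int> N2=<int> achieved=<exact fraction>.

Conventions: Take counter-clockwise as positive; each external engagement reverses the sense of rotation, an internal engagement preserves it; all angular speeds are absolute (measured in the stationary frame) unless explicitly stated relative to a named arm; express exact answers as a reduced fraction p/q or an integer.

N1=20 N2=29 achieved=-10/39

planetary set to be sized for -10/39 (Willis relation)
Willis with ω_arm = 0: ω_ring/ω_sun = −N1/N3; set equal to -10/39  ⇒  N3/N1 = −1/(-10/39) = 39/10
N3 = N1 + 2·N2  ⇒  N2/N1 = (N3/N1 − 1)/2 = (39/10 − 1)/2 = 29/20
smallest multiple with N1 ≥ 12 and N2 ≥ 10: k = 1  ⇒  N1 = 1·20 = 20, N2 = 1·29 = 29 (N1 ≤ 40, N2 ≤ 30, N2 ≠ N1 ✓), N3 = 20 + 2·29 = 78
check: −N1/N3 with N1 = 20, N3 = 78 gives -10/39; |achieved − target| = 0 ≤ 1/390 ✓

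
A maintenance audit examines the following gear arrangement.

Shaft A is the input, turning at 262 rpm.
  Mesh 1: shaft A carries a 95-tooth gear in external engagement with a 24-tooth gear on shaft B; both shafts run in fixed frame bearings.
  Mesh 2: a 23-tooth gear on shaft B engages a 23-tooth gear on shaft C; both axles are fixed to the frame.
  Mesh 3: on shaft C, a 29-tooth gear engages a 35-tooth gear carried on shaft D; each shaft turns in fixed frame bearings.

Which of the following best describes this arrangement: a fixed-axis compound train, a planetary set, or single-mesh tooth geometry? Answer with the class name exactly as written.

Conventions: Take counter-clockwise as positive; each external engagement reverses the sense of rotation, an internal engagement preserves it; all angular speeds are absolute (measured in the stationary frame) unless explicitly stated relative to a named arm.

recognized (4 fixed axles, 3 meshes): fixed-axis compound train
classification: fixed-axis compound train

fixed-axis compound train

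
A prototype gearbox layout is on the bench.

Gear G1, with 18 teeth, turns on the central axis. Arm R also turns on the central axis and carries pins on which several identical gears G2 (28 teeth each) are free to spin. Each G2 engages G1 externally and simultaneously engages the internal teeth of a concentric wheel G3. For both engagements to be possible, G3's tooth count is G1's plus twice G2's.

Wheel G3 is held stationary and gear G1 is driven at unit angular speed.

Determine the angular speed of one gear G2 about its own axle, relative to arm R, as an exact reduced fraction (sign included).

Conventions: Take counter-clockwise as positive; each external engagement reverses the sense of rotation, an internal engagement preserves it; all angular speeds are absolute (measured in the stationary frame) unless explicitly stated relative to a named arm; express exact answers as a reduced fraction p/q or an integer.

recognized (axles ride arm R): planetary set, 18/28/74 teeth
ring teeth: 18 + 2·28 = 74
18(ω_sun−ω_arm) = −74(ω_ring−ω_arm),  ω_ring = 0, ω_sun = 1
18(1−ω_arm) = −74(0−ω_arm)  ⇒  92·ω_arm = 18  ⇒  ω_arm = 9/46
sun–planet mesh: 18·(1−9/46) = −28·(ω_p−ω_arm)  ⇒  ω_p−ω_arm = -333/644
exact speed ratio = -333/644

-333/644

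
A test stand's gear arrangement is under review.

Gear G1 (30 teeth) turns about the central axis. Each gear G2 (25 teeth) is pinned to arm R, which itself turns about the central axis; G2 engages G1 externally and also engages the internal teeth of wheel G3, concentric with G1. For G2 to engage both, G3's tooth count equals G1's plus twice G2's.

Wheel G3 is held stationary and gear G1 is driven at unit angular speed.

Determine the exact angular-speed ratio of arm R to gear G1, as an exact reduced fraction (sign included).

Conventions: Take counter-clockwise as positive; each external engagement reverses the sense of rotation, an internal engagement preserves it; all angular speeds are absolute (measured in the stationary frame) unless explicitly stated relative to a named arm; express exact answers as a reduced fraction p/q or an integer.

recognized (axles ride arm R): planetary set, 30/25/80 teeth
ring teeth: 30 + 2·25 = 80
30(ω_sun−ω_arm) = −80(ω_ring−ω_arm),  ω_ring = 0, ω_sun = 1
30(1−ω_arm) = −80(0−ω_arm)  ⇒  110·ω_arm = 30  ⇒  ω_arm = 3/11
ω_out/ω_in = 3/11

3/11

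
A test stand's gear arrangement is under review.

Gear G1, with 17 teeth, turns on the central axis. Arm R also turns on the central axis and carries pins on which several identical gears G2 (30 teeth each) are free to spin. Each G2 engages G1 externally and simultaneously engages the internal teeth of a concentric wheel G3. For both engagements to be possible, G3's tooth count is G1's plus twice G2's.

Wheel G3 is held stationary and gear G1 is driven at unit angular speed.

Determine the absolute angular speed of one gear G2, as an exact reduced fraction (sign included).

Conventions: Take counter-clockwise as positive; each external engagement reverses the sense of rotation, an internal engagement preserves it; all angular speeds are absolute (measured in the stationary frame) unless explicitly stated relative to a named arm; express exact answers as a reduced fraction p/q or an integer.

class = planetary set [G3 = 17+2·30 = 77; Willis about the carrier]
ring teeth: 17 + 2·30 = 77
17(ω_sun−ω_arm) = −77(ω_ring−ω_arm),  ω_ring = 0, ω_sun = 1
17(1−ω_arm) = −77(0−ω_arm)  ⇒  94·ω_arm = 17  ⇒  ω_arm = 17/94
sun–planet mesh: 17·(1−17/94) = −30·(ω_p−ω_arm)  ⇒  ω_p−ω_arm = -1309/2820
ω_p = 17/94 − 1309/2820 = -17/60
exact speed ratio = -17/60

-17/60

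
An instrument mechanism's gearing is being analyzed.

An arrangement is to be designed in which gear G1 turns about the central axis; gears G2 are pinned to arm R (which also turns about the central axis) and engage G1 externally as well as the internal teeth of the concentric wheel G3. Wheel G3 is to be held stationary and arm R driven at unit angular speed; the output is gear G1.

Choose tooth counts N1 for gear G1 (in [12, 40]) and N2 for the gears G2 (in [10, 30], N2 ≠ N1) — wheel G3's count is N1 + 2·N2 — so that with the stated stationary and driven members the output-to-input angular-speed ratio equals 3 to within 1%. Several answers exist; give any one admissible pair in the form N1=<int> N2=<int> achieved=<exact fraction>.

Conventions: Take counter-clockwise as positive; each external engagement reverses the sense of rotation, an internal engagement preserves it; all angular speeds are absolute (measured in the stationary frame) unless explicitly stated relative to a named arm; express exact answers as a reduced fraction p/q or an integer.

topology: planetary set — design target 3, arm = carrier (Willis)
Willis with ω_ring = 0: ω_sun/ω_arm = (N1+N3)/N1; set equal to 3  ⇒  N3/N1 = 3 − 1 = 2
N3 = N1 + 2·N2  ⇒  N2/N1 = (N3/N1 − 1)/2 = (2 − 1)/2 = 1/2
smallest multiple with N1 ≥ 12 and N2 ≥ 10: k = 10  ⇒  N1 = 10·2 = 20, N2 = 10·1 = 10 (N1 ≤ 40, N2 ≤ 30, N2 ≠ N1 ✓), N3 = 20 + 2·10 = 40
check: (N1+N3)/N1 with N1 = 20, N3 = 40 gives 3; |achieved − target| = 0 ≤ 3/100 ✓

N1=20 N2=10 achieved=3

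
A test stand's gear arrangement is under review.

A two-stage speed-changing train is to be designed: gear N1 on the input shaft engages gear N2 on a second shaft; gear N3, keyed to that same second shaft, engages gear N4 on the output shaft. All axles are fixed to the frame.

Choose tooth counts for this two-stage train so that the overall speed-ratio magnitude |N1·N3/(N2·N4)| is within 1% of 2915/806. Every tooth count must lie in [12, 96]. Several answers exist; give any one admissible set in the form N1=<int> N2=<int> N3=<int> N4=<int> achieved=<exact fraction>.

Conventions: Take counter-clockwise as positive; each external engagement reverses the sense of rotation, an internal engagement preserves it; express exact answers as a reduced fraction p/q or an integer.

N1=53 N2=13 N3=55 N4=62 achieved=2915/806

class = fixed-axis compound train [2-stage, 2915/806 wanted]
target = 2915/806 in lowest terms: an exact hit needs N1·N3 = k·2915 and N2·N4 = k·806 for one integer k, every count in [12, 96]; additionally prefer no 1:1 stage (N1 ≠ N2, N3 ≠ N4)
k = 1: N1·N3 = 2915 = 53·55, N2·N4 = 806 = 13·62
achieved = 53·55/(13·62) = 2915/806; |achieved − target| = 0 ≤ 583/16120 ✓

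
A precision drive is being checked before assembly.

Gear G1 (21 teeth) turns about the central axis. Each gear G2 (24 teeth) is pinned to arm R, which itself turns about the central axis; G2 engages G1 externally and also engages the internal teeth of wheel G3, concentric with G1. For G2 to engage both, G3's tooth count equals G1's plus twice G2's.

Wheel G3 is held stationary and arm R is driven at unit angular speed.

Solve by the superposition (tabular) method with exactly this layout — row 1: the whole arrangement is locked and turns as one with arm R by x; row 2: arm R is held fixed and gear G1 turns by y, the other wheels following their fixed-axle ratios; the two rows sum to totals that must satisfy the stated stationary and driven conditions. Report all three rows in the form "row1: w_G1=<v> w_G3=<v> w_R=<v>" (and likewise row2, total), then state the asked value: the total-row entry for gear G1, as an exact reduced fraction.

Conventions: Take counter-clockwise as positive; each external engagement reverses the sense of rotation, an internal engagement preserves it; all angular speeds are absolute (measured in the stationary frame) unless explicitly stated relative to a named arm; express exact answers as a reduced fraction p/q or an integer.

topology: planetary set — G1 21T / G2 24T / G3 69T, arm = carrier (Willis)
row 1: whole set turns with the arm by x
row 2 — arm fixed, fixed-axis ratios: sun y, ring −(21/69)·y, arm 0
boundary: total ω_ring = x − (21/69)·y = 0 and total ω_arm = x = 1  ⇒  y = 23/7, x = 1
row 2 ring = −(21/69)·23/7 = -1
totals (row 1 + row 2): sun 1 + 23/7 = 30/7, ring 1 + (-1) = 0, arm 1 + 0 = 1
asked cell (total, sun) = 30/7

row1: w_G1=1 w_G3=1 w_R=1
row2: w_G1=23/7 w_G3=-1 w_R=0
total: w_G1=30/7 w_G3=0 w_R=1
asked value: 30/7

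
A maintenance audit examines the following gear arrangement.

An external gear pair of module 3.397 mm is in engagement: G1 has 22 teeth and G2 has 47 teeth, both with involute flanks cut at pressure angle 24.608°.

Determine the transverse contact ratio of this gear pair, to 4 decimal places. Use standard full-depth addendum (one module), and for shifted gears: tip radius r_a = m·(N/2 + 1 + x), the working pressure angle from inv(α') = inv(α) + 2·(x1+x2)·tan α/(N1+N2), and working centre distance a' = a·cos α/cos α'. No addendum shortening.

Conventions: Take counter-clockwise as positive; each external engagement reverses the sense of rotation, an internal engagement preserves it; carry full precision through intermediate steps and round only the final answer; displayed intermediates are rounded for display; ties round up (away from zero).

1.4899

single-mesh involute tooth geometry (22T engaging 47T at module 3.397)
base radii: r_b1 = 33.973253, r_b2 = 72.579223
tip radii: r_a1 = 40.764000, r_a2 = 83.226500
no profile shift: α' = α, a' = a
action lengths: √(r_a1²−r_b1²) = 22.528243, √(r_a2²−r_b2²) = 40.729678
base pitch p_b = π·m·cos α = 9.702738
CR = (22.528243 + 40.729678 − 117.196500·sin 24.60800°)/9.702738 = 1.489929
contact ratio ≈ 1.4899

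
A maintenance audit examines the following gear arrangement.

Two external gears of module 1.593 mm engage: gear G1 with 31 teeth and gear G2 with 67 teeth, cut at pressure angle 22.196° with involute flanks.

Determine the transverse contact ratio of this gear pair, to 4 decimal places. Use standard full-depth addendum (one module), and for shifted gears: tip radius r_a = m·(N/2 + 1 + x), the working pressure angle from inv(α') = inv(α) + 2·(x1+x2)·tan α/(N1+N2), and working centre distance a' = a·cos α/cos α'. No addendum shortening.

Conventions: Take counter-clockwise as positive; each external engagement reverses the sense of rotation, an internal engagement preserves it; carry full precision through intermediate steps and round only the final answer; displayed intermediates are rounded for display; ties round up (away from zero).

1.6281

single-mesh involute tooth geometry (31T engaging 67T at module 1.593)
base radii: r_b1 = 22.861785, r_b2 = 49.410954
tip radii: r_a1 = 26.284500, r_a2 = 54.958500
no profile shift: α' = α, a' = a
action lengths: √(r_a1²−r_b1²) = 12.969724, √(r_a2²−r_b2²) = 24.062301
base pitch p_b = π·m·cos α = 4.633704
CR = (12.969724 + 24.062301 − 78.057000·sin 22.19600°)/4.633704 = 1.628061
contact ratio ≈ 1.6281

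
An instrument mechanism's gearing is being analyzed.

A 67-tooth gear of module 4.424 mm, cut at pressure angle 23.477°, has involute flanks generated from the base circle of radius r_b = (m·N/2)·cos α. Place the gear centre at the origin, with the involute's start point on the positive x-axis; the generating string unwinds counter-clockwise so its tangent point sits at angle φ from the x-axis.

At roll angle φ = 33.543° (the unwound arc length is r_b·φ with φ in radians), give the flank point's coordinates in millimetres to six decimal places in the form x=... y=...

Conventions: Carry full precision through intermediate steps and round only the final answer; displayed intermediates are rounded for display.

x=157.272327 y=8.783985

class = single-mesh tooth geometry [base-circle involute, m = 4.424, 67T]
pitch radius r_p = m·N/2 = 4.424·67/2 = 148.204000
base radius r_b = r_p·cos α = 148.204000·cos 23.477° = 135.935683
roll angle φ = 33.543° = 0.58543579 rad
x = r_b·(cos φ + φ·sin φ) = 157.272327
y = r_b·(sin φ − φ·cos φ) = 8.783985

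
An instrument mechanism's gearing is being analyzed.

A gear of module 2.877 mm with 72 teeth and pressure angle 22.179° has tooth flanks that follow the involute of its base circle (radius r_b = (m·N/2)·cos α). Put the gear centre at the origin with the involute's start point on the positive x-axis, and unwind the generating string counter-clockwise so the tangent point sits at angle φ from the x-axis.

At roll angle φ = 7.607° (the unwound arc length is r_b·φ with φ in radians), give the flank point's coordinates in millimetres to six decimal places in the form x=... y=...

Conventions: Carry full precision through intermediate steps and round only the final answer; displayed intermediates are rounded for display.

x=96.750180 y=0.074687

recognized (one wheel, involute flank): single-mesh tooth geometry, m = 2.877, N = 72
pitch radius r_p = m·N/2 = 2.877·72/2 = 103.572000
base radius r_b = r_p·cos α = 103.572000·cos 22.179° = 95.908605
roll angle φ = 7.607° = 0.13276720 rad
x = r_b·(cos φ + φ·sin φ) = 96.750180
y = r_b·(sin φ − φ·cos φ) = 0.074687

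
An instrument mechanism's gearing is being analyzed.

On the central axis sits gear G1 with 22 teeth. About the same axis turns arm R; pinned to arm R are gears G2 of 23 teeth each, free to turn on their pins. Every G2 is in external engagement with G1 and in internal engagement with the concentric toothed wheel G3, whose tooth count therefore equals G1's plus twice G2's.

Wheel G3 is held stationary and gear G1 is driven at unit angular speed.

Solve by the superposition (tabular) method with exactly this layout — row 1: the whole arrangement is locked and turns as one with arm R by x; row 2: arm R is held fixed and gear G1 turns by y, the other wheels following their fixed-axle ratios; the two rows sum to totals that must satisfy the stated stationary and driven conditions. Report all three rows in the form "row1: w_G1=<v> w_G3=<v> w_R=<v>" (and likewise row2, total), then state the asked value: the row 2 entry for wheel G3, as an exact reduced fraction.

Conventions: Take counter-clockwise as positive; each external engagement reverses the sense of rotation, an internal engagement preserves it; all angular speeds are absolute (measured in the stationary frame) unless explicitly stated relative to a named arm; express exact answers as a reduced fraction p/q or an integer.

class = planetary set [G3 = 22+2·23 = 68; Willis about the carrier]
superposition row 1 [locked train]: every member turns x
row 2 — arm fixed, fixed-axis ratios: sun y, ring −(22/68)·y, arm 0
boundary: total ω_ring = x − (22/68)·y = 0 and total ω_sun = x + y = 1  ⇒  y = 34/45, x = 11/45
row 2 ring = −(22/68)·34/45 = -11/45
totals (row 1 + row 2): sun 11/45 + 34/45 = 1, ring 11/45 + (-11/45) = 0, arm 11/45 + 0 = 11/45
asked cell (row2, ring) = -11/45

row1: w_G1=11/45 w_G3=11/45 w_R=11/45
row2: w_G1=34/45 w_G3=-11/45 w_R=0
total: w_G1=1 w_G3=0 w_R=11/45
asked value: -11/45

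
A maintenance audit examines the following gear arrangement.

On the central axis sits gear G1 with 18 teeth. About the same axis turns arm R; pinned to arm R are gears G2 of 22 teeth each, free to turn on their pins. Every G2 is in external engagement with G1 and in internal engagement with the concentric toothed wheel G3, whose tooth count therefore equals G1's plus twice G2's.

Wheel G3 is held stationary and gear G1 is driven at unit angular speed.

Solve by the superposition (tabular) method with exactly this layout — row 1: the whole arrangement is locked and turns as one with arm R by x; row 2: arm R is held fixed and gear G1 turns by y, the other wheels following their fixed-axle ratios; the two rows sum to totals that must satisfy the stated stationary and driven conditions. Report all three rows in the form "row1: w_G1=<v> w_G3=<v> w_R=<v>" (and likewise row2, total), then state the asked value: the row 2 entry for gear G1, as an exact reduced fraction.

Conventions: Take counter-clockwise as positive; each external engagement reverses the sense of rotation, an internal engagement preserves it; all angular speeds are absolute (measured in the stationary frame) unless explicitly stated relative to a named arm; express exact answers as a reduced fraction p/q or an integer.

topology: planetary set — G1 18T / G2 22T / G3 62T, arm = carrier (Willis)
superposition row 1 [locked train]: every member turns x
superposition row 2 [arm held]: sun y, ring −(18/62)·y, arm 0
boundary: total ω_ring = x − (18/62)·y = 0 and total ω_sun = x + y = 1  ⇒  y = 31/40, x = 9/40
row 2 ring = −(18/62)·31/40 = -9/40
totals (row 1 + row 2): sun 9/40 + 31/40 = 1, ring 9/40 + (-9/40) = 0, arm 9/40 + 0 = 9/40
asked cell (row2, sun) = 31/40

row1: w_G1=9/40 w_G3=9/40 w_R=9/40
row2: w_G1=31/40 w_G3=-9/40 w_R=0
total: w_G1=1 w_G3=0 w_R=9/40
asked value: 31/40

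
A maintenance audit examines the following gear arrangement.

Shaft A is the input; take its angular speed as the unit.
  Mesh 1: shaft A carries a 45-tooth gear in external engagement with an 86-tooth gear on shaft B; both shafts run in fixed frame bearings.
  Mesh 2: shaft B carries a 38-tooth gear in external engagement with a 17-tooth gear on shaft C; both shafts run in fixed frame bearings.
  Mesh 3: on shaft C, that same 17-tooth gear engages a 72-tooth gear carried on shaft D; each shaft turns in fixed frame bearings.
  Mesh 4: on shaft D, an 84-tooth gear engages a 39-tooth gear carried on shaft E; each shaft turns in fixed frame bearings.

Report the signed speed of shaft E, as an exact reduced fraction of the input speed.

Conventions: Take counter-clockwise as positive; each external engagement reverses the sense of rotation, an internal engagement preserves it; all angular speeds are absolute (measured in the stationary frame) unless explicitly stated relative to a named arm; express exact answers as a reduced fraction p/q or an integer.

665/1118

4-mesh fixed-axis compound train (all bearings frame-fixed)
mesh 1 [45T→86T]: |ω|/ω_in = 1×45/86 = 45/86, sense flips to −
mesh 2 [38T→17T]: |ω|/ω_in = (45/86)×38/17 = 855/731, sense flips to +
mesh 3 [17T→72T]: |ω|/ω_in = (855/731)×17/72 = 95/344, sense flips to −
mesh 4 [84T→39T]: |ω|/ω_in = (95/344)×84/39 = 665/1118, sense flips to +
signed output speed (× input speed) = 665/1118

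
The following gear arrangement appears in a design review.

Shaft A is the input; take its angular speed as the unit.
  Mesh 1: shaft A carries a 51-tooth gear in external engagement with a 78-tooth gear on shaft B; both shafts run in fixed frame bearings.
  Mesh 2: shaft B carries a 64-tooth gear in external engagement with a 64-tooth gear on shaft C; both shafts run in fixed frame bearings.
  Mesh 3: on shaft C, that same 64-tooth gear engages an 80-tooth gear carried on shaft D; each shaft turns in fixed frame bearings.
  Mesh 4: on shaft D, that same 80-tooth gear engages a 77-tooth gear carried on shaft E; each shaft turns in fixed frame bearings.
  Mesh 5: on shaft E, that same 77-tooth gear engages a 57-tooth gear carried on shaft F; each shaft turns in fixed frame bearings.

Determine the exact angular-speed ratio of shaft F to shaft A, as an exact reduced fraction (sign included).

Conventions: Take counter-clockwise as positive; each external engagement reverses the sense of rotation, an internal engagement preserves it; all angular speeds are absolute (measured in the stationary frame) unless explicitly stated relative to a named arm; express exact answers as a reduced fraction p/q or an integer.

class = fixed-axis compound train [5 meshes; 5 ratios multiply, 5 sense flips]
mesh 1 [51T→78T]: running ratio 17/26, sense −
mesh 2 [64T→64T]: running ratio 17/26, sense +
mesh 3 [64T→80T]: running ratio 34/65, sense −
mesh 4 [80T→77T]: running ratio 544/1001, sense +
mesh 5 [77T→57T]: running ratio 544/741, sense −
ω_out/ω_in = -544/741

-544/741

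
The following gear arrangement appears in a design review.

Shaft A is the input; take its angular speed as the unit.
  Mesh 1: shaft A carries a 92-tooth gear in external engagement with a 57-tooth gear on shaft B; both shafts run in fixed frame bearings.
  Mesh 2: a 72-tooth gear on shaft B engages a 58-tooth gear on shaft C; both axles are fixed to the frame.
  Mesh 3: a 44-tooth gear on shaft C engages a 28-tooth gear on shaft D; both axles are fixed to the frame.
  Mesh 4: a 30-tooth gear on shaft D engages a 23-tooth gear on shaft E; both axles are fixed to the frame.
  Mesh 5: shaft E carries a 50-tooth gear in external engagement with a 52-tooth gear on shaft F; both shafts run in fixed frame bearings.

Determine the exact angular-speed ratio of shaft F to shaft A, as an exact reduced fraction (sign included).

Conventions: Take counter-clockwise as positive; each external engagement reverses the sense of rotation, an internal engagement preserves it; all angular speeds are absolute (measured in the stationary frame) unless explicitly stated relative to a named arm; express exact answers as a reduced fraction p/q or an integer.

-198000/50141

class = fixed-axis compound train [5 meshes; 5 ratios multiply, 5 sense flips]
mesh 1 [92T→57T]: running ratio 92/57, sense −
mesh 2 [72T→58T]: running ratio 1104/551, sense +
mesh 3 [44T→28T]: running ratio 12144/3857, sense −
mesh 4 [30T→23T]: running ratio 15840/3857, sense +
mesh 5 [50T→52T]: running ratio 198000/50141, sense −
ω_out/ω_in = -198000/50141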